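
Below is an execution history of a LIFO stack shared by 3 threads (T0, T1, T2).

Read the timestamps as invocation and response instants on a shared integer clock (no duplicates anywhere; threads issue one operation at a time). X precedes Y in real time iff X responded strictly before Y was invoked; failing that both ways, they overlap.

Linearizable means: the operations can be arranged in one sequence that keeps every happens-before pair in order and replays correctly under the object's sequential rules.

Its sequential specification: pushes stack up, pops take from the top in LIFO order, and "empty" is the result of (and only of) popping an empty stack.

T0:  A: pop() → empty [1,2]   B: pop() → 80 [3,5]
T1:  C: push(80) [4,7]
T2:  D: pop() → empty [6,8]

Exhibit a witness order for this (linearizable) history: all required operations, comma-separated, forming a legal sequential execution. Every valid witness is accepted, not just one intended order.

1. A pop() → empty, leaving stack <>
2. C push(80), leaving stack <80>
3. B pop() → 80, leaving stack <>
4. D pop() → empty, leaving stack <>

A, C, B, D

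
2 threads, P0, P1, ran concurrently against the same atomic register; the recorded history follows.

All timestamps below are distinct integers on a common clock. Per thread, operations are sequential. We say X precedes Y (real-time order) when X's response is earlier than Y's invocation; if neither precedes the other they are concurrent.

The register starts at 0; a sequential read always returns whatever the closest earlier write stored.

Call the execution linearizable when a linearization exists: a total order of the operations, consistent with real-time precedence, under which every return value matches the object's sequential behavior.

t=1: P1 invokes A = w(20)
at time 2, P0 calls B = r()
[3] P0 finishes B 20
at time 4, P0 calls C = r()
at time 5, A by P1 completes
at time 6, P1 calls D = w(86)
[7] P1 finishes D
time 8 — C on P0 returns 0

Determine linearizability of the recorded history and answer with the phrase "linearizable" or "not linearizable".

the violation lands at event 8, C's response at time 8: events 1..7 linearize, events 1..8 do not
the 4 completed operations admit 5 real-time orders; each fails the atomic register replay
one such order, A, B, C, D, breaks at step 3 where C r() → 0 is illegal
one such order, A, B, D, C, breaks at step 4 where C r() → 0 is illegal

not linearizable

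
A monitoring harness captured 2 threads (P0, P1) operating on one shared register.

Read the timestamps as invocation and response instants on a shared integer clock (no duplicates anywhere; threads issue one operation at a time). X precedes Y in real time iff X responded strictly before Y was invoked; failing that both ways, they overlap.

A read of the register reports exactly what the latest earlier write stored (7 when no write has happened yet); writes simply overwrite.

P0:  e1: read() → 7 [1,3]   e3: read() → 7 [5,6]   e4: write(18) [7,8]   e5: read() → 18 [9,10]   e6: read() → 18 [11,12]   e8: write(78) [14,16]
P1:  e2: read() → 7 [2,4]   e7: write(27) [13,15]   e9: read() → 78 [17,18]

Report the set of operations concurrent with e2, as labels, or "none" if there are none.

e1

e2 spans [2,4]: anything still running between times 2 and 4 counts as concurrent
e1 [1,3]: concurrent
e3 [5,6]: after
e4 [7,8]: after
e5 [9,10]: after
e6 [11,12]: after
e7 [13,15]: after
e8 [14,16]: after
e9 [17,18]: after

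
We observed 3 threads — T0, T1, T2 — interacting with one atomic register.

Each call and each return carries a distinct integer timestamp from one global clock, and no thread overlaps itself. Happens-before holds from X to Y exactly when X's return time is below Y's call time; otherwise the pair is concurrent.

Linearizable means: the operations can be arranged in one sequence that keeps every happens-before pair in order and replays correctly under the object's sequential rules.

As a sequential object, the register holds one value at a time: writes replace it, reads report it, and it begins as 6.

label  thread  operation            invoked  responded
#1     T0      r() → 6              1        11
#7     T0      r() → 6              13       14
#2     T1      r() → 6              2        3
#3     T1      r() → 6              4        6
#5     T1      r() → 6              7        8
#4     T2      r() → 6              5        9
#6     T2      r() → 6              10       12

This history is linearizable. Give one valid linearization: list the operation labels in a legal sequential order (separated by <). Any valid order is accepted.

step 1: #1 r() → 6 — value 6
step 2: #2 r() → 6 — value 6
step 3: #3 r() → 6 — value 6
step 4: #4 r() → 6 — value 6
step 5: #5 r() → 6 — value 6
step 6: #6 r() → 6 — value 6
step 7: #7 r() → 6 — value 6

#1 < #2 < #3 < #4 < #5 < #6 < #7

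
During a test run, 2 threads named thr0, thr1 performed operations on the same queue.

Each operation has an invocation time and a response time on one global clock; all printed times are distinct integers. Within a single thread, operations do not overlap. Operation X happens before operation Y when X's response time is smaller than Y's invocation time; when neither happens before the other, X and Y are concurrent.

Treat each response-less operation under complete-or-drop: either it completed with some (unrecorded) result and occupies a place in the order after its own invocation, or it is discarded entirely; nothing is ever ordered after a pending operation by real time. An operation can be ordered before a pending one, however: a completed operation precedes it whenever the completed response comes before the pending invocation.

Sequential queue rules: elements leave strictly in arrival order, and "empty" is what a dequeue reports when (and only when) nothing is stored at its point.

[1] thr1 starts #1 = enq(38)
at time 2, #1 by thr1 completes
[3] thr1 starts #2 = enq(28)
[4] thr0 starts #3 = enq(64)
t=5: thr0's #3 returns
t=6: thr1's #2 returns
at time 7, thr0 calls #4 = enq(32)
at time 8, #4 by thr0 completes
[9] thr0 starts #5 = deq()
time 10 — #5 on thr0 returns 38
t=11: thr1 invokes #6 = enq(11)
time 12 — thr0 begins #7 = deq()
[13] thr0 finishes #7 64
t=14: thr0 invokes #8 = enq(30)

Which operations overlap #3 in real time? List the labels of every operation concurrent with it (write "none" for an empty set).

#3 spans [4,5]; an op avoiding the whole window 4..5 is ordered, any other is concurrent
#1 [1,2]: before
#2 [3,6]: concurrent
#4 [7,8]: after
#5 [9,10]: after
#6 [11,…): after
#7 [12,13]: after
#8 [14,…): after

#2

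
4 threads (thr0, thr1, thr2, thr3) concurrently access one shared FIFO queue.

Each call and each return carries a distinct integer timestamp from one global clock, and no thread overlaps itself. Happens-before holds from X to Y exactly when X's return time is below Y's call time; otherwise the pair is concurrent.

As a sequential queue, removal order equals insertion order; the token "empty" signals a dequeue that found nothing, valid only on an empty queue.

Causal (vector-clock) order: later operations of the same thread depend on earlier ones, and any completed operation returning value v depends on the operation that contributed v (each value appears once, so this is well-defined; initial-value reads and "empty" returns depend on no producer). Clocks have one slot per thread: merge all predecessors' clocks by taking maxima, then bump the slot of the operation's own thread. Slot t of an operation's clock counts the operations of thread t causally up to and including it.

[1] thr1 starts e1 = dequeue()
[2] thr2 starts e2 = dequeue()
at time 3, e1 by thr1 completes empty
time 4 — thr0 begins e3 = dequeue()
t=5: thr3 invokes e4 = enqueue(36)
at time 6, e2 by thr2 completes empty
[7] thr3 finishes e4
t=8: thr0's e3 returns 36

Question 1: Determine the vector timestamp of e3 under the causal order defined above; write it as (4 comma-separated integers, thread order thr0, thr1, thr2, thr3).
e4 (invocation 5): nothing precedes it; thr3's component alone gives (0, 0, 0, 1)
e2 (invocation 2): nothing precedes it; thr2's component alone gives (0, 0, 1, 0)
e1 (invocation 1): nothing precedes it; thr1's component alone gives (0, 1, 0, 0)
e3 (invocation 4): componentwise max over VC(e4)=(0, 0, 0, 1), +1 at thr0, giving (1, 0, 0, 1)
target: VC(e3) = (1, 0, 0, 1)

(1, 0, 0, 1)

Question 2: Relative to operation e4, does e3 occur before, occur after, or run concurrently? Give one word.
e3 spans [4,8], e4 spans [5,7]
the intervals overlap in both directions

concurrent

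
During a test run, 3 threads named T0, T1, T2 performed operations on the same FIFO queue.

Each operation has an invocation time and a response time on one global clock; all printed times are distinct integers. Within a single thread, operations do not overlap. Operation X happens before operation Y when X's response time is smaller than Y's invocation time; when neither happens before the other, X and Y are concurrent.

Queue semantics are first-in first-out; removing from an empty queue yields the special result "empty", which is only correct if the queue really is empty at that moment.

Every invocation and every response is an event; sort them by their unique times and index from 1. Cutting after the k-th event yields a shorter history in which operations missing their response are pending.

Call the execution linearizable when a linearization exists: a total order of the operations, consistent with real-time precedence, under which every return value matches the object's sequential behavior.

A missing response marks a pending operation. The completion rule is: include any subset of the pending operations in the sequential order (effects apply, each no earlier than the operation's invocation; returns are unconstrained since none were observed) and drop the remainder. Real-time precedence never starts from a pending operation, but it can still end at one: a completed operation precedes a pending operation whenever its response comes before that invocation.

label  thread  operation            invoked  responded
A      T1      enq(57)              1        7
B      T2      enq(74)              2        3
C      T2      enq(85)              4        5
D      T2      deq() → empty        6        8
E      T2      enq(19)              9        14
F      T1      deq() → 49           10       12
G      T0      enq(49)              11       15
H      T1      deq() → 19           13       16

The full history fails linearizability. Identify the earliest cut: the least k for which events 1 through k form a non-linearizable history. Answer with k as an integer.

8

one valid order for events 1..7 is A, B, C:
after step 1 (A enq(57)): queue <57>
after step 2 (B enq(74)): queue <57,74>
after step 3 (C enq(85)): queue <57,74,85>
adding event 8 (D responds at 8) leaves no legal real-time order
one such order, A, B, C, D, breaks at step 4 where D deq() → empty is illegal
one such order, B, A, C, D, breaks at step 4 where D deq() → empty is illegal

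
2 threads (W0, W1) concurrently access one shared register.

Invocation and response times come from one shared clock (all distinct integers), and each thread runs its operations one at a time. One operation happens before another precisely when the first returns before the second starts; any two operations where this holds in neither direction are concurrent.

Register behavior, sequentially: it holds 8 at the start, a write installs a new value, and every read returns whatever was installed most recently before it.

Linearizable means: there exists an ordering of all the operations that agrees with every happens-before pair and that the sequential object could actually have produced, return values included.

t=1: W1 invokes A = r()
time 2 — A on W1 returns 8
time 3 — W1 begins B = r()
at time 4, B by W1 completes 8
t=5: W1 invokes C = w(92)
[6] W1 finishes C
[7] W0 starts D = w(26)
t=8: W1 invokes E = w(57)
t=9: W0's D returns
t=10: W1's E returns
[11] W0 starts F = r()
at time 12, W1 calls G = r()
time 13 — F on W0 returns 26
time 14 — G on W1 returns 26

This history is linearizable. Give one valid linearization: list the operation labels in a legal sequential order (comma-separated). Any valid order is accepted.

1. A r() → 8, leaving value 8
2. B r() → 8, leaving value 8
3. C w(92), leaving value 92
4. E w(57), leaving value 57
5. D w(26), leaving value 26
6. F r() → 26, leaving value 26
7. G r() → 26, leaving value 26

A, B, C, E, D, F, G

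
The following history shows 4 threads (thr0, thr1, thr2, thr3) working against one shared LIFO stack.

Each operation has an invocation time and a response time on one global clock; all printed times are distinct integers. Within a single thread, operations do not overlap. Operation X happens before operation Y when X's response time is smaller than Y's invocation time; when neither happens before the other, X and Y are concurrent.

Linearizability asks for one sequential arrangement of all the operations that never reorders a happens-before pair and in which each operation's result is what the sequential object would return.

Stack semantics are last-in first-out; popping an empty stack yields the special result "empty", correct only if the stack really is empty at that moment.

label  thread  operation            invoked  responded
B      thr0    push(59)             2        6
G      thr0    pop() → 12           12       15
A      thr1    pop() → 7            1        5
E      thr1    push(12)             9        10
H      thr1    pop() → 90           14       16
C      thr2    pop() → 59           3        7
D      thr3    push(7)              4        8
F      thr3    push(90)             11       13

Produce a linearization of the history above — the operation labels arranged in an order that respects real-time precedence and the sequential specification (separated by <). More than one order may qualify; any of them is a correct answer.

B < C < D < A < E < F < H < G

step 1: B push(59) — stack <59>
step 2: C pop() → 59 — stack <>
step 3: D push(7) — stack <7>
step 4: A pop() → 7 — stack <>
step 5: E push(12) — stack <12>
step 6: F push(90) — stack <12,90>
step 7: H pop() → 90 — stack <12>
step 8: G pop() → 12 — stack <>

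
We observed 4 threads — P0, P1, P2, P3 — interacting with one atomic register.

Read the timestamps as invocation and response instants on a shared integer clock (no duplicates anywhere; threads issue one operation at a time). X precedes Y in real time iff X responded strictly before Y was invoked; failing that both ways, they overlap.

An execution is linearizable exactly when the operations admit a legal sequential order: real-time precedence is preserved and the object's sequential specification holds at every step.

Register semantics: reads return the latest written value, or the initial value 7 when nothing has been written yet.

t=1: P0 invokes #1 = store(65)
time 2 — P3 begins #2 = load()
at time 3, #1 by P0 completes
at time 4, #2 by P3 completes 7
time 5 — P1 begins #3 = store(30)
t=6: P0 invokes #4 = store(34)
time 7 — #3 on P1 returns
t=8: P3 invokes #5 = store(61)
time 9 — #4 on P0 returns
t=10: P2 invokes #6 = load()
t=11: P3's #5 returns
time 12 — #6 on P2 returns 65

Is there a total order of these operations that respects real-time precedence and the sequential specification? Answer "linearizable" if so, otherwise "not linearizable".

not linearizable

cut after 11 events: linearizable; cut after 12 events (#6 responds, time 12): not linearizable
real-time-consistent orders of the 6 completed operations: 10 — all fail the atomic register replay
sample order #1, #2, #3, #4, #5, #6 stalls at step 2 — #2 load() → 7 has no legal effect
sample order #1, #2, #3, #4, #6, #5 stalls at step 2 — #2 load() → 7 has no legal effect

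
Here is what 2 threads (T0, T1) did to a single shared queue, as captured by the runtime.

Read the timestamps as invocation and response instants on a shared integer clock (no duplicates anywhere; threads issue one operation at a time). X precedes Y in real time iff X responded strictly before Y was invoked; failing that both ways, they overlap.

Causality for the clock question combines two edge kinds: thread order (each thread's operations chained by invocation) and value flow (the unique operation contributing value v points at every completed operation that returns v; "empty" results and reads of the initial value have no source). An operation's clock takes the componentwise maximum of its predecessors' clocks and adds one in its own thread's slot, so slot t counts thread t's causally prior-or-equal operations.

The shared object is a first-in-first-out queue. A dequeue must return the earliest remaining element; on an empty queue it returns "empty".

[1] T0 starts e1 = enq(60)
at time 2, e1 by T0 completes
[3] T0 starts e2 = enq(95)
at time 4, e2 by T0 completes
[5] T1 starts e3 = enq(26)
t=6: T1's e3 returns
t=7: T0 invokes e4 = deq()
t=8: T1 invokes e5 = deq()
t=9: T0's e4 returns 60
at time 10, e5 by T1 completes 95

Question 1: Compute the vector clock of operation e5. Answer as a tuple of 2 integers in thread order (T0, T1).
Answer: (2, 2)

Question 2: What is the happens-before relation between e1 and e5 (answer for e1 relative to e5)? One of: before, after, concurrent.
Answer: before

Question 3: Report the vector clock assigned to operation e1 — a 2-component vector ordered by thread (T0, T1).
Answer: (1, 0)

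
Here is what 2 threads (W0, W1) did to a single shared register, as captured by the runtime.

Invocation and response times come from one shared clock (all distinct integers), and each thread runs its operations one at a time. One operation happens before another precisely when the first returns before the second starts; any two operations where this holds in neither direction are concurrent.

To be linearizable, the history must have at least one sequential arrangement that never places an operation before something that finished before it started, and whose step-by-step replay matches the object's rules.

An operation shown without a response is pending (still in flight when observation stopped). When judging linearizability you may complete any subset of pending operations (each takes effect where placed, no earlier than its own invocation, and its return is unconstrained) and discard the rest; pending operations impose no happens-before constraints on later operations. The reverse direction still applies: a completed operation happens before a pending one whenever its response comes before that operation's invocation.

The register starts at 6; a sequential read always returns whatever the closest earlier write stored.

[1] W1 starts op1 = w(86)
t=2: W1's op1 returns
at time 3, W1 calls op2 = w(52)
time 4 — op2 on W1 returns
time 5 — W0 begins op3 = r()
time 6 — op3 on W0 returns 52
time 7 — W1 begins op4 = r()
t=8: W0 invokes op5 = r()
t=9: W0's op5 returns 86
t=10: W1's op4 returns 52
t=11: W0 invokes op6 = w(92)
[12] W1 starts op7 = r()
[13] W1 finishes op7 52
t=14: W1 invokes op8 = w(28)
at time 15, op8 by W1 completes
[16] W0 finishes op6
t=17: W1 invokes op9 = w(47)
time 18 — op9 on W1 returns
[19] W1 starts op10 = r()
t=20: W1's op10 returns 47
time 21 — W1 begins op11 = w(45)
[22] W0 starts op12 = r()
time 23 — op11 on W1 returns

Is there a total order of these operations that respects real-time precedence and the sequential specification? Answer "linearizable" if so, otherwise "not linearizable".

the violation lands at event 9, op5's response at time 9: events 1..8 linearize, events 1..9 do not
a single order respects real time; the 4 completed register operations fail replay along it
completion choices over the 1 pending operation (op4) were checked; none helps
one such order, op1, op2, op3, op5 (pending dropped), breaks at step 4 where op5 r() → 86 is illegal

not linearizable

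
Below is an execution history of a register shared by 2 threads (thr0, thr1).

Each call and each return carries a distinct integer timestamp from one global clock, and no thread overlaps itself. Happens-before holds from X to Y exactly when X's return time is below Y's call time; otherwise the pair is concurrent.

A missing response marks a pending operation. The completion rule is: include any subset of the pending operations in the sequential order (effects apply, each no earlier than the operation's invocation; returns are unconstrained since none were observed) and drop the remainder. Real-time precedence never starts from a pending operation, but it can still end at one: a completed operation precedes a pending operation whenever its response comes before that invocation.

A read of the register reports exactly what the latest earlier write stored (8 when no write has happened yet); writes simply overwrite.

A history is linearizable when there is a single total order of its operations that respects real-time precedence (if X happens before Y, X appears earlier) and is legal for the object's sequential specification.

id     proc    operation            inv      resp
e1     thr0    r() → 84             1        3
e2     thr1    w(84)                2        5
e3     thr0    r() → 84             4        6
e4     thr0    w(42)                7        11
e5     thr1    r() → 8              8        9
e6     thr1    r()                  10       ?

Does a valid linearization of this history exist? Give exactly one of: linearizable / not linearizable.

not linearizable

events 1..8 are fine; event 9 — the response of e5 at time 9 — makes the prefix non-linearizable
every one of the 3 real-time-consistent orders over 4 completed register ops fails the sequential spec
include/drop combinations of the 1 pending operation (e4) were all tried; none helps
take e1, e2, e3, e5 (pending dropped): step 1 already fails, because e1 r() → 84 cannot occur there
take e1, e3, e2, e5 (pending dropped): step 1 already fails, because e1 r() → 84 cannot occur there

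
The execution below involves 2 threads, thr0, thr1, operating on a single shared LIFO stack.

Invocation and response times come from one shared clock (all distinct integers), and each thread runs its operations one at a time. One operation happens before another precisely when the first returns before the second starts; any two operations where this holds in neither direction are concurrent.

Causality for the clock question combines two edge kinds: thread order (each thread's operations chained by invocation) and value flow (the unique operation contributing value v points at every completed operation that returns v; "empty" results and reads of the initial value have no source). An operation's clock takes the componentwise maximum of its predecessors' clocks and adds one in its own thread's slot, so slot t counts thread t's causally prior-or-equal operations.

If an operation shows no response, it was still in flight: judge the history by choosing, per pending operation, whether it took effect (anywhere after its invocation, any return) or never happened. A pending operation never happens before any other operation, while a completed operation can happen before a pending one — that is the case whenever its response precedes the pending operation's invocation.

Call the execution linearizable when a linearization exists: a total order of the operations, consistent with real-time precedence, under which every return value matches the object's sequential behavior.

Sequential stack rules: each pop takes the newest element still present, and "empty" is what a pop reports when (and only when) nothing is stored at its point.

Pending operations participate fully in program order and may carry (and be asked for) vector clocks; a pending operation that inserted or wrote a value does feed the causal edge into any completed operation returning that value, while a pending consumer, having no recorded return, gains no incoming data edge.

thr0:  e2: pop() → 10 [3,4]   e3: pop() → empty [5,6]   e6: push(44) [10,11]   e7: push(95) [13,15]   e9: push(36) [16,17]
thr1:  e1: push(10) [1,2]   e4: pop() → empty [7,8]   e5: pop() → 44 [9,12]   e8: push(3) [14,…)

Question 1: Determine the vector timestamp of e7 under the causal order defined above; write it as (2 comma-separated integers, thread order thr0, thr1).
(4, 1)

e1, invoked 1, has no incoming edges; only thr1's bump applies → (0, 1)
from VC(e1)=(0, 1), e4 (invoked 7) maxes components and bumps thr1 → (0, 2)
from VC(e1)=(0, 1), e2 (invoked 3) maxes components and bumps thr0 → (1, 1)
from VC(e2)=(1, 1), e3 (invoked 5) maxes components and bumps thr0 → (2, 1)
from VC(e3)=(2, 1), e6 (invoked 10) maxes components and bumps thr0 → (3, 1)
from VC(e6)=(3, 1), e7 (invoked 13) maxes components and bumps thr0 → (4, 1)
from VC(e4)=(0, 2), VC(e6)=(3, 1), e5 (invoked 9) maxes components and bumps thr1 → (3, 3)
from VC(e7)=(4, 1), e9 (invoked 16) maxes components and bumps thr0 → (5, 1)
from VC(e5)=(3, 3), e8 (invoked 14) maxes components and bumps thr1 → (3, 4)
target: VC(e7) = (4, 1)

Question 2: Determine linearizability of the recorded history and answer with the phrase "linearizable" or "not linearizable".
linearizable

one valid linearization: e1, e2, e3, e4, e6, e5, e7, e8, e9
step 1: e1 push(10) — stack <10>
step 2: e2 pop() → 10 — stack <>
step 3: e3 pop() → empty — stack <>
step 4: e4 pop() → empty — stack <>
step 5: e6 push(44) — stack <44>
step 6: e5 pop() → 44 — stack <>
step 7: e7 push(95) — stack <95>
step 8: e8 push(3) (pending, included) — stack <95,3>
step 9: e9 push(36) — stack <95,3,36>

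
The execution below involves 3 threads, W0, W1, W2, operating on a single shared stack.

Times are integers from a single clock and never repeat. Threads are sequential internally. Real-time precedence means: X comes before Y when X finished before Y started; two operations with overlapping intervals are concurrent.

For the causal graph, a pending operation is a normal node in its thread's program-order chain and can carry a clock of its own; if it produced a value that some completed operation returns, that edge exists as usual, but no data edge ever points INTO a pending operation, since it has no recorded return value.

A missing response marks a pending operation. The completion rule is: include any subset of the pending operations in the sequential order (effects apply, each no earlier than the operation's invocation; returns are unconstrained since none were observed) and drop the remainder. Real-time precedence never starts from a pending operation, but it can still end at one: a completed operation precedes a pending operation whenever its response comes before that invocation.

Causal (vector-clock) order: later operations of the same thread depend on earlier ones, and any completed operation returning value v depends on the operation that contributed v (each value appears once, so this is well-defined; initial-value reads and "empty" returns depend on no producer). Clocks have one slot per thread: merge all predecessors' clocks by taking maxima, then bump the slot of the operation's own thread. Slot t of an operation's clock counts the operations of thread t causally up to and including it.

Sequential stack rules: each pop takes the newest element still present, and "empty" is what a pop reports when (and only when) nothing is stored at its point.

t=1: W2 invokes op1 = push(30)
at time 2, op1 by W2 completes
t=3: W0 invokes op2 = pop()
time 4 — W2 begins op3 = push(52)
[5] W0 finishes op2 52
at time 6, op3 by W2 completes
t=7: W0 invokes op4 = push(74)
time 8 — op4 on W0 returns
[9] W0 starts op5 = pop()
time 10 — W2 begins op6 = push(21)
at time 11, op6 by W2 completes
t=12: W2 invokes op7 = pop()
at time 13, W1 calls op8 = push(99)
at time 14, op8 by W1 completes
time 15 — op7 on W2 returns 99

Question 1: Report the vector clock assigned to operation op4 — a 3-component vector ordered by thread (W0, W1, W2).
Answer: (2, 0, 2)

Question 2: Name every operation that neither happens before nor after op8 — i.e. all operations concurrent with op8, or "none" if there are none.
Answer: op5, op7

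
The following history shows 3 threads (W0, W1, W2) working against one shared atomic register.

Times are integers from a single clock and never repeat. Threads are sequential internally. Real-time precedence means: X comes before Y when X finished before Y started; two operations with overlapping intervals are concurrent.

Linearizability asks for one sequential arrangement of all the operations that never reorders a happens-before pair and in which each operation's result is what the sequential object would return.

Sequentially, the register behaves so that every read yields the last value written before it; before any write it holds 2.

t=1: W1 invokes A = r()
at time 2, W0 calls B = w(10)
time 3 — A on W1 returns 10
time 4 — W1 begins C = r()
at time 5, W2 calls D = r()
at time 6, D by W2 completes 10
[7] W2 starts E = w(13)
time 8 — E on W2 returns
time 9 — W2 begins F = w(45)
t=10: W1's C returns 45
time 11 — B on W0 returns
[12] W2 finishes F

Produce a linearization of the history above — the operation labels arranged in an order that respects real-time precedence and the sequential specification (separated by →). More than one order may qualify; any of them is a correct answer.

after step 1 (B w(10)): value 10
after step 2 (A r() → 10): value 10
after step 3 (D r() → 10): value 10
after step 4 (E w(13)): value 13
after step 5 (F w(45)): value 45
after step 6 (C r() → 45): value 45

B → A → D → E → F → C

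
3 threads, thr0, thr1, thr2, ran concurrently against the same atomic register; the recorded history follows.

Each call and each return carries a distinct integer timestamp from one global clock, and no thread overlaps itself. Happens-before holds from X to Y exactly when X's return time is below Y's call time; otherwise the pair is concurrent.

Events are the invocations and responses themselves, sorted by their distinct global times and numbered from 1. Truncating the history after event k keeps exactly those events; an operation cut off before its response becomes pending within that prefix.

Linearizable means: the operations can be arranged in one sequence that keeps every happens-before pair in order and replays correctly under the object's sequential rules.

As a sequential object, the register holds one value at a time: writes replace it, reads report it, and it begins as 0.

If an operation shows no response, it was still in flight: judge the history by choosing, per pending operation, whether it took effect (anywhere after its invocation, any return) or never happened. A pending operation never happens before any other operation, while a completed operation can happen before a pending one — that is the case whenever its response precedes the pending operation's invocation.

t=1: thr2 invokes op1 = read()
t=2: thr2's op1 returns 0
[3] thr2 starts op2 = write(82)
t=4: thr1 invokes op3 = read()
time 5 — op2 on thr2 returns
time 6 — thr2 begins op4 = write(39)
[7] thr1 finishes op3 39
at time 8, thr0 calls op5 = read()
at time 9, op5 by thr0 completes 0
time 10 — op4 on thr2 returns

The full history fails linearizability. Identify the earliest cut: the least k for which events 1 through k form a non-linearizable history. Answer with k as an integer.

events 1..8 are linearizable, e.g. via op1, op2, op4, op3:
after step 1 (op1 read() → 0): value 0
after step 2 (op2 write(82)): value 82
after step 3 (op4 write(39) (pending, included)): value 39
after step 4 (op3 read() → 39): value 39
adding event 9 (op5 responds at 9) leaves no legal real-time order
completion choices over the 1 pending operation (op4) were checked; none helps
take op1, op2, op3, op5 (pending dropped): step 3 already fails, because op3 read() → 39 cannot occur there
take op1, op3, op2, op5 (pending dropped): step 2 already fails, because op3 read() → 39 cannot occur there

9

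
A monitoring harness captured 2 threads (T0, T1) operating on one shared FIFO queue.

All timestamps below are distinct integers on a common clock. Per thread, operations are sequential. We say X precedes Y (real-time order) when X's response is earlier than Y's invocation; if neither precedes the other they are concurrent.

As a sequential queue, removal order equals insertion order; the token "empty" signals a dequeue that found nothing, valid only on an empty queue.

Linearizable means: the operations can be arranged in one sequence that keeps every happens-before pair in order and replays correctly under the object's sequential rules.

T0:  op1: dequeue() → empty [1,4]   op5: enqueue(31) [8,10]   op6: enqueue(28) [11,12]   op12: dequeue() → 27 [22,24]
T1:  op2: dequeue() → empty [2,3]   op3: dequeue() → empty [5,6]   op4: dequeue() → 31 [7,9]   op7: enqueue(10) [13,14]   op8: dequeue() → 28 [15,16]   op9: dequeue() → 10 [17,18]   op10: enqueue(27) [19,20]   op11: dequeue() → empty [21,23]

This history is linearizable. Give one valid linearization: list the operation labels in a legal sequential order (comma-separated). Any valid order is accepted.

op1, op2, op3, op5, op4, op6, op7, op8, op9, op10, op12, op11

step 1: op1 dequeue() → empty — queue <>
step 2: op2 dequeue() → empty — queue <>
step 3: op3 dequeue() → empty — queue <>
step 4: op5 enqueue(31) — queue <31>
step 5: op4 dequeue() → 31 — queue <>
step 6: op6 enqueue(28) — queue <28>
step 7: op7 enqueue(10) — queue <28,10>
step 8: op8 dequeue() → 28 — queue <10>
step 9: op9 dequeue() → 10 — queue <>
step 10: op10 enqueue(27) — queue <27>
step 11: op12 dequeue() → 27 — queue <>
step 12: op11 dequeue() → empty — queue <>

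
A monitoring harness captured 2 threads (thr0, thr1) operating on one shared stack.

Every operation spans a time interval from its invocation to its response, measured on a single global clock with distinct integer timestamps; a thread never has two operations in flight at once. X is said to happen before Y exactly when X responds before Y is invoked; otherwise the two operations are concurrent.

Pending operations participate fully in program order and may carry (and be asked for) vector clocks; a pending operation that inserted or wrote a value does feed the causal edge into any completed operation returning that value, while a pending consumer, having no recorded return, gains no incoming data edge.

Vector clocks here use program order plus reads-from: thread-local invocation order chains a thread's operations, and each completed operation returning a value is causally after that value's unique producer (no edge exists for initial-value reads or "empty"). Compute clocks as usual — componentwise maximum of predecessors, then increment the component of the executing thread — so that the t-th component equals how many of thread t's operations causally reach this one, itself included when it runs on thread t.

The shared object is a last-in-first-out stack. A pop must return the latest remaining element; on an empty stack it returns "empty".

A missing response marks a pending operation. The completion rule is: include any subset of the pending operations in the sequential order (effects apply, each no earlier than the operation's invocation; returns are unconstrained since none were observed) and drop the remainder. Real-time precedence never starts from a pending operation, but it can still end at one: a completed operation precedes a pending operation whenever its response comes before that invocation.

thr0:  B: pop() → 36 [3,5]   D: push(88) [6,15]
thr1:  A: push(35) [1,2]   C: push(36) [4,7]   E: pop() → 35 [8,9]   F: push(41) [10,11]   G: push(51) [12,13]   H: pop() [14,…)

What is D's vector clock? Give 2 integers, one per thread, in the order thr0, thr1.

root op A, invoked 1: fresh clock plus thr1's own tick → (0, 1)
from VC(A)=(0, 1), C (invoked 4) maxes components and bumps thr1 → (0, 2)
from VC(A)=(0, 1), VC(C)=(0, 2), E (invoked 8) maxes components and bumps thr1 → (0, 3)
from VC(C)=(0, 2), B (invoked 3) maxes components and bumps thr0 → (1, 2)
from VC(E)=(0, 3), F (invoked 10) maxes components and bumps thr1 → (0, 4)
from VC(B)=(1, 2), D (invoked 6) maxes components and bumps thr0 → (2, 2)
from VC(F)=(0, 4), G (invoked 12) maxes components and bumps thr1 → (0, 5)
from VC(G)=(0, 5), H (invoked 14) maxes components and bumps thr1 → (0, 6)
target: VC(D) = (2, 2)

(2, 2)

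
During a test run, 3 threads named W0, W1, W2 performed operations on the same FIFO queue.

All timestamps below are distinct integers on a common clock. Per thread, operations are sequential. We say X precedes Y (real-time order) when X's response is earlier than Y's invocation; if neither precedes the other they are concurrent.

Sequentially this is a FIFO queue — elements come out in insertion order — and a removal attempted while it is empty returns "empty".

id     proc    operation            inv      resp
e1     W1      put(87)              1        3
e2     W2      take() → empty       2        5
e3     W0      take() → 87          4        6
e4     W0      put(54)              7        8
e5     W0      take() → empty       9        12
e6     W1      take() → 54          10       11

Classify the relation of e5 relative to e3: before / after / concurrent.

e5 spans [9,12], e3 spans [4,6]
resp(e3)=6 < inv(e5)=9

after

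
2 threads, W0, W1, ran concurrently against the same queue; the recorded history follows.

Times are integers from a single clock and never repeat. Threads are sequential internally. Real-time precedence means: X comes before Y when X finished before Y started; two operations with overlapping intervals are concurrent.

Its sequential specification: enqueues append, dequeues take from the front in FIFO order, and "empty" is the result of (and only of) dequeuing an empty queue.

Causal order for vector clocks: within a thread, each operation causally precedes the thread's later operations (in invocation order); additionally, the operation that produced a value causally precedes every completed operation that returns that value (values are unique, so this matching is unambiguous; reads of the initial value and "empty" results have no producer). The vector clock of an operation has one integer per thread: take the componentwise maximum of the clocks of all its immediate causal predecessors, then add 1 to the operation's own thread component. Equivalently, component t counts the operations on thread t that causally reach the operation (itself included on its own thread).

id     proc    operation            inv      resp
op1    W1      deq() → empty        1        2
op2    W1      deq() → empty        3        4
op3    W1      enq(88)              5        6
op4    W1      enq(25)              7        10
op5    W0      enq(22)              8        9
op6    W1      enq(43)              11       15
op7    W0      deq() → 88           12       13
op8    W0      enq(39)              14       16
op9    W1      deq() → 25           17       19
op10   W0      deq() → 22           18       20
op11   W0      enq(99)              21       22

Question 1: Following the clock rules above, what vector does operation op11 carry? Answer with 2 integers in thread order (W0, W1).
(5, 3)

invoked at 1, op1 has no predecessors; its own W1 bump gives (0, 1)
invoked at 8, op5 has no predecessors; its own W0 bump gives (1, 0)
merge at op2 (invoked 3): VC(op1)=(0, 1), own-thread bump on W1 → (0, 2)
merge at op3 (invoked 5): VC(op2)=(0, 2), own-thread bump on W1 → (0, 3)
merge at op4 (invoked 7): VC(op3)=(0, 3), own-thread bump on W1 → (0, 4)
merge at op6 (invoked 11): VC(op4)=(0, 4), own-thread bump on W1 → (0, 5)
merge at op7 (invoked 12): VC(op3)=(0, 3), VC(op5)=(1, 0), own-thread bump on W0 → (2, 3)
merge at op9 (invoked 17): VC(op4)=(0, 4), VC(op6)=(0, 5), own-thread bump on W1 → (0, 6)
merge at op8 (invoked 14): VC(op7)=(2, 3), own-thread bump on W0 → (3, 3)
merge at op10 (invoked 18): VC(op5)=(1, 0), VC(op8)=(3, 3), own-thread bump on W0 → (4, 3)
merge at op11 (invoked 21): VC(op10)=(4, 3), own-thread bump on W0 → (5, 3)
target: VC(op11) = (5, 3)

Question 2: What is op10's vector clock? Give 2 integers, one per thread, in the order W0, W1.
(4, 3)

no predecessors for op1 (invoked 1): W1 increments from zero → (0, 1)
no predecessors for op5 (invoked 8): W0 increments from zero → (1, 0)
VC(op2, invoked at 3): max of VC(op1)=(0, 1), then +1 on thread W1 → (0, 2)
VC(op3, invoked at 5): max of VC(op2)=(0, 2), then +1 on thread W1 → (0, 3)
VC(op4, invoked at 7): max of VC(op3)=(0, 3), then +1 on thread W1 → (0, 4)
VC(op6, invoked at 11): max of VC(op4)=(0, 4), then +1 on thread W1 → (0, 5)
VC(op7, invoked at 12): max of VC(op3)=(0, 3), VC(op5)=(1, 0), then +1 on thread W0 → (2, 3)
VC(op9, invoked at 17): max of VC(op4)=(0, 4), VC(op6)=(0, 5), then +1 on thread W1 → (0, 6)
VC(op8, invoked at 14): max of VC(op7)=(2, 3), then +1 on thread W0 → (3, 3)
VC(op10, invoked at 18): max of VC(op5)=(1, 0), VC(op8)=(3, 3), then +1 on thread W0 → (4, 3)
VC(op11, invoked at 21): max of VC(op10)=(4, 3), then +1 on thread W0 → (5, 3)
target: VC(op10) = (4, 3)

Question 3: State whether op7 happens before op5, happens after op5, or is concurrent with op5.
after

op7 spans [12,13], op5 spans [8,9]
resp(op5)=9 < inv(op7)=12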